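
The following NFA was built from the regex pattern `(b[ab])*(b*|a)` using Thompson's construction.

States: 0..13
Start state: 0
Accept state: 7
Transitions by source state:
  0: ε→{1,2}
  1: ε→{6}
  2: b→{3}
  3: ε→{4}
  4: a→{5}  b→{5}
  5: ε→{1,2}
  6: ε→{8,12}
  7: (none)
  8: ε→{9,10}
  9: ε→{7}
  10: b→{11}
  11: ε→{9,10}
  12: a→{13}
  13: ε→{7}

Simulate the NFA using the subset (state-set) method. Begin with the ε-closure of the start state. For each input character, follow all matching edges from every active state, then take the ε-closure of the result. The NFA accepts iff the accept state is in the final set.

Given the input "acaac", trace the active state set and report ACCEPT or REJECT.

Answer: REJECT

Steps:
S₀ = ε-closure({0}) = {0,1,2,6,7,8,9,10,12}
'a' @ 1: {7,13}  (accept∈set)
'c' @ 2: {}  — dead — no transitions
rest 'aac' ignored (set empty)
final: {}; accept 7 not in set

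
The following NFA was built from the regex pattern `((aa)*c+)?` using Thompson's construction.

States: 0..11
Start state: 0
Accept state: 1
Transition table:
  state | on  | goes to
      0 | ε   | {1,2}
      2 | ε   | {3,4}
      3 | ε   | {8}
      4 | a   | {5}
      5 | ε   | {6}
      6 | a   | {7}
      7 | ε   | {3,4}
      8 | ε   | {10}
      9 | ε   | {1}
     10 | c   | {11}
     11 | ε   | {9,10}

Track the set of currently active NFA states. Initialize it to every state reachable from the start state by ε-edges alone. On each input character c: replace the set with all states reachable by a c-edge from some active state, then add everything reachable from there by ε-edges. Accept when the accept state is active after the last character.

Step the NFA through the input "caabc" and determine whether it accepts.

Answer: REJECT

Trace:
start: ε-closure({0}) = {0,1,2,3,4,8,10}
'c' @ 1: {1,9,10,11}  (accept∈set)
'a' @ 2: {}  — state set empty
rest 'abc' ignored (set empty)
after full input: {}  (accept=1 not in)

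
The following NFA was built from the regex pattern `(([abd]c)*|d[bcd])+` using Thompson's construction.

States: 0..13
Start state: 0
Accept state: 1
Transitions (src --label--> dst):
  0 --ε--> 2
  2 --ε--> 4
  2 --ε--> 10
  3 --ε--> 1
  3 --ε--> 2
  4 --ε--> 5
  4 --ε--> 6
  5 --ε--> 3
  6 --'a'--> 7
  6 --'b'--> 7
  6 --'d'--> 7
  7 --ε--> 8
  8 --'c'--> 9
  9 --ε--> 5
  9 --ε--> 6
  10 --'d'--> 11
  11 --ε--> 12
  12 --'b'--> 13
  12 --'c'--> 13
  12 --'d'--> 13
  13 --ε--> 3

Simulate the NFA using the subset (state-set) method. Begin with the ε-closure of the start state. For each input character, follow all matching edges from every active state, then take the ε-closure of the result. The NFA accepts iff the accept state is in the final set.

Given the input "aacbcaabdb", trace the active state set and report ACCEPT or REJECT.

start: ε-closure({0}) = {0,1,2,3,4,5,6,10}
'a' @ 1: {7,8}
'a' @ 2: {}  — dead — no transitions
rest 'cbcaabdb' ignored (set empty)
final: {}; accept 1 not in set

Answer: REJECT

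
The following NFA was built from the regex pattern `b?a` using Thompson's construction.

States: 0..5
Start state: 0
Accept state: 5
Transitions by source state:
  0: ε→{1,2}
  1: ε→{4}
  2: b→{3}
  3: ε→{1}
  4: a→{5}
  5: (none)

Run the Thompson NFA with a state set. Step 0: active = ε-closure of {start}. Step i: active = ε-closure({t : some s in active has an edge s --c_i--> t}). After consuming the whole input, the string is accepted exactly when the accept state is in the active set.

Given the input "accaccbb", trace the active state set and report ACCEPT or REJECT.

initial (ε-close {0}): {0,1,2,4}
'a' @ 1: {5}  ✓accept
'c' @ 2: {}  — state set empty
rest 'caccbb' ignored (set empty)
final: {}; accept 5 not in set

Answer: REJECT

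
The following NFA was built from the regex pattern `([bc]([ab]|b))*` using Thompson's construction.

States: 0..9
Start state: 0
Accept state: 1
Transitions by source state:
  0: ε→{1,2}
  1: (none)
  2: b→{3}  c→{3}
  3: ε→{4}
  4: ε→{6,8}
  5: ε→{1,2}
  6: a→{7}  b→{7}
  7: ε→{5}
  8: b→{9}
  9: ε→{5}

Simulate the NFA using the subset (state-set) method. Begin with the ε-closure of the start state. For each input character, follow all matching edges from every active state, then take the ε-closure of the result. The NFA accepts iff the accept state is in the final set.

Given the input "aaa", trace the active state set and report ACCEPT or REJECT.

start: ε-closure({0}) = {0,1,2}
'a' @ 1: {}  — no active states
rest 'aa' ignored (set empty)
end set {} — state 1 not in

Answer: REJECT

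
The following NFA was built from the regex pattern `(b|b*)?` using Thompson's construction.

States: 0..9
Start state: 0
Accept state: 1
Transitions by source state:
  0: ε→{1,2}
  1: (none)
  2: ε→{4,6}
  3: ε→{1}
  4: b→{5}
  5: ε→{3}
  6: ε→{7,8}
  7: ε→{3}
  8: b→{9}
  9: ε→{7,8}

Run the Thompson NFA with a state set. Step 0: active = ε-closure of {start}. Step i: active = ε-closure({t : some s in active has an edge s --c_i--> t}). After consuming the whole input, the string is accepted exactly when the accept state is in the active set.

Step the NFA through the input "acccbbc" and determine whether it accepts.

start: ε-closure({0}) = {0,1,2,3,4,6,7,8}
'a' @ 1: {}  — no active states
rest 'cccbbc' ignored (set empty)
end set {} — state 1 not in

Answer: REJECT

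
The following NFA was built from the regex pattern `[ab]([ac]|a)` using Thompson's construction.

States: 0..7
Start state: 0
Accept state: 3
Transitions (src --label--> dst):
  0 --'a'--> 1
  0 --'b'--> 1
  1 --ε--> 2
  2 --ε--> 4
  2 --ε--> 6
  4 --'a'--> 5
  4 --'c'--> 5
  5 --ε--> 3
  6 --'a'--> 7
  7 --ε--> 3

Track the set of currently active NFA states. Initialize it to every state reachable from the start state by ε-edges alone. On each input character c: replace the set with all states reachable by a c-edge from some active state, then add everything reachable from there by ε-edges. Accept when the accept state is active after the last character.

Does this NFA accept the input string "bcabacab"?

Answer: REJECT

Derivation:
S₀ = ε-closure({0}) = {0}
'b' @ 1: {1,2,4,6}
'c' @ 2: {3,5}  (accept∈set)
'a' @ 3: {}  — no active states
rest 'bacab' ignored (set empty)
end set {} — state 3 not in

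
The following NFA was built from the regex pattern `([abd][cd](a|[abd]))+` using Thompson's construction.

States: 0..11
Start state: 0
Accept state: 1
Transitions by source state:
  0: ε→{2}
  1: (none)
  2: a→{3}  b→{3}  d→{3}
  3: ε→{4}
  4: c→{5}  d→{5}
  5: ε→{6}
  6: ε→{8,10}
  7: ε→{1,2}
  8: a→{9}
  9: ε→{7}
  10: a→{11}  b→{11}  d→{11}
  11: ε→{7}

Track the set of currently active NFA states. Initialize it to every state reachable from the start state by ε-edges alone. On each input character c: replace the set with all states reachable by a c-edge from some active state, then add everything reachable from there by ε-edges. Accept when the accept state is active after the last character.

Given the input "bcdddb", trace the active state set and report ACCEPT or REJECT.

Answer: ACCEPT

Steps:
start: ε-closure({0}) = {0,2}
'b' @ 1: {3,4}
'c' @ 2: {5,6,8,10}
'd' @ 3: {1,2,7,11}  (accept∈set)
'd' @ 4: {3,4}
'd' @ 5: {5,6,8,10}
'b' @ 6: {1,2,7,11}  (accept∈set)
after full input: {1,2,7,11}  (accept=1 in)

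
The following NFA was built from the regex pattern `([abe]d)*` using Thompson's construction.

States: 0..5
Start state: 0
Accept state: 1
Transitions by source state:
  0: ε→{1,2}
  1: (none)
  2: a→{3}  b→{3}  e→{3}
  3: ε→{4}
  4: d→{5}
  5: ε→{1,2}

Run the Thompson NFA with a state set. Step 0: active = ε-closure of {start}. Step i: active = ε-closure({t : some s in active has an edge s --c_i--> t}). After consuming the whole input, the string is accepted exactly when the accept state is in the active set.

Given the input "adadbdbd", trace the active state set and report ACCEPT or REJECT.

start: ε-closure({0}) = {0,1,2}
'a' @ 1: {3,4}
'd' @ 2: {1,2,5}  ✓accept
'a' @ 3: {3,4}
'd' @ 4: {1,2,5}  ✓accept
'b' @ 5: {3,4}
'd' @ 6: {1,2,5}  ✓accept
'b' @ 7: {3,4}
'd' @ 8: {1,2,5}  ✓accept
after full input: {1,2,5}  (accept=1 in)

Answer: ACCEPT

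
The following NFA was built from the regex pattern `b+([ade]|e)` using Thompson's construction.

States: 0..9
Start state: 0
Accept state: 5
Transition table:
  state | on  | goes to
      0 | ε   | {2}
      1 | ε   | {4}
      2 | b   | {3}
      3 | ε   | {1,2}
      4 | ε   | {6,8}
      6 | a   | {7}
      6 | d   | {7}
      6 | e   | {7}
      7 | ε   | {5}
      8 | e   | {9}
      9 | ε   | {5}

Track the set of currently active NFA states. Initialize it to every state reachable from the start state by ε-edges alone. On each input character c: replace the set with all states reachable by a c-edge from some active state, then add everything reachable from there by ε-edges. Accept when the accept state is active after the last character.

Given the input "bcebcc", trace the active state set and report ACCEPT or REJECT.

Answer: REJECT

Trace:
S₀ = ε-closure({0}) = {0,2}
'b' @ 1: {1,2,3,4,6,8}
'c' @ 2: {}  — dead — no transitions
rest 'ebcc' ignored (set empty)
after full input: {}  (accept=5 not in)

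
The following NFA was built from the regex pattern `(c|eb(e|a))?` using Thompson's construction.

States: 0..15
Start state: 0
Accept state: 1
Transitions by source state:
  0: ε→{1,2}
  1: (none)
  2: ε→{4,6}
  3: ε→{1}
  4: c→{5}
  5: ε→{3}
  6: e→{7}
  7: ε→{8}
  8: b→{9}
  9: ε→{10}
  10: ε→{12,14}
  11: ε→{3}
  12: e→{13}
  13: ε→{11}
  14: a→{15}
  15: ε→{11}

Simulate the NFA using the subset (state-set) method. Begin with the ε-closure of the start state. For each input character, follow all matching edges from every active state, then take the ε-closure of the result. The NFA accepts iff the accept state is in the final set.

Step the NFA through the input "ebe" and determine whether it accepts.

start: ε-closure({0}) = {0,1,2,4,6}
'e' @ 1: {7,8}
'b' @ 2: {9,10,12,14}
'e' @ 3: {1,3,11,13}  (accept∈set)
final: {1,3,11,13}; accept 1 in set

Answer: ACCEPT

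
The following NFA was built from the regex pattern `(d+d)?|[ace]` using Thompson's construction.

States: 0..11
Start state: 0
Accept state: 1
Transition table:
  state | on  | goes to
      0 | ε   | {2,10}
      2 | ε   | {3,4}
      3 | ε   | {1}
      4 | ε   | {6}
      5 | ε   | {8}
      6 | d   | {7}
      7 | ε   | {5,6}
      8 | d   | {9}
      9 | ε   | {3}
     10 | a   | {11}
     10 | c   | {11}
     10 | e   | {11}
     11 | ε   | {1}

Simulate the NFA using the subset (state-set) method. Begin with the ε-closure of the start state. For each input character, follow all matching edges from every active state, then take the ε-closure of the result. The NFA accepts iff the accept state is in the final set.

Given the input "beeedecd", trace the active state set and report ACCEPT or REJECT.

Answer: REJECT

Derivation:
S₀ = ε-closure({0}) = {0,1,2,3,4,6,10}
'b' @ 1: {}  — state set empty
rest 'eeedecd' ignored (set empty)
end set {} — state 1 not in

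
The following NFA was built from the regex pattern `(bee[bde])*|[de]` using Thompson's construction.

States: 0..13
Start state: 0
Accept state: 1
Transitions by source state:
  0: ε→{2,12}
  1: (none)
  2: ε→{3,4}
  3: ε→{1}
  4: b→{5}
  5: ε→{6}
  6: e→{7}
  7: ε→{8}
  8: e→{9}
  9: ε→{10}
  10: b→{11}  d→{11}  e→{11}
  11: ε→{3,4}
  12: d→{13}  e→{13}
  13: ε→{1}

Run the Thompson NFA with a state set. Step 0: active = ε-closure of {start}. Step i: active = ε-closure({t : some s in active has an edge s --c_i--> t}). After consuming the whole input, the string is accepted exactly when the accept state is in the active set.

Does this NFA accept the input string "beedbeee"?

initial (ε-close {0}): {0,1,2,3,4,12}
'b' @ 1: {5,6}
'e' @ 2: {7,8}
'e' @ 3: {9,10}
'd' @ 4: {1,3,4,11}  ✓accept
'b' @ 5: {5,6}
'e' @ 6: {7,8}
'e' @ 7: {9,10}
'e' @ 8: {1,3,4,11}  ✓accept
after full input: {1,3,4,11}  (accept=1 in)

Answer: ACCEPT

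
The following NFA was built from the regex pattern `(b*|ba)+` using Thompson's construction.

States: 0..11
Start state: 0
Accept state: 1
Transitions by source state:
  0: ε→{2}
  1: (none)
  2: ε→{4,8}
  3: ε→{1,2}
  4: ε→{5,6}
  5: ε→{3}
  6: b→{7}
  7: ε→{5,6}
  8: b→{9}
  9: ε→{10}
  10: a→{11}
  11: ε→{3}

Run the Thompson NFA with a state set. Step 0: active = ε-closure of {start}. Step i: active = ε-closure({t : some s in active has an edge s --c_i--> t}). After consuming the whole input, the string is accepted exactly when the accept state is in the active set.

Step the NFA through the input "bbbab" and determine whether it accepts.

start: ε-closure({0}) = {0,1,2,3,4,5,6,8}
'b' @ 1: {1,2,3,4,5,6,7,8,9,10}  (accept∈set)
'b' @ 2: {1,2,3,4,5,6,7,8,9,10}  (accept∈set)
'b' @ 3: {1,2,3,4,5,6,7,8,9,10}  (accept∈set)
'a' @ 4: {1,2,3,4,5,6,8,11}  (accept∈set)
'b' @ 5: {1,2,3,4,5,6,7,8,9,10}  (accept∈set)
after full input: {1,2,3,4,5,6,7,8,9,10}  (accept=1 in)

Answer: ACCEPT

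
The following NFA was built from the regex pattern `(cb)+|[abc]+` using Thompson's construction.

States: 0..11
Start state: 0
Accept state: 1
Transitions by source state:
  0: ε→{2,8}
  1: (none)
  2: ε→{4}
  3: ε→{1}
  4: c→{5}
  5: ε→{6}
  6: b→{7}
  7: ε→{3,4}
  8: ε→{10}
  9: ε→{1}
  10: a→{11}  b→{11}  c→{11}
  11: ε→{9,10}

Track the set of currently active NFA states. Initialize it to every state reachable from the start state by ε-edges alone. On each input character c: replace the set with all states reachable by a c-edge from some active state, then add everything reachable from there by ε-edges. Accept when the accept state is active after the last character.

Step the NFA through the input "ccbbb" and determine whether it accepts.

initial (ε-close {0}): {0,2,4,8,10}
'c' @ 1: {1,5,6,9,10,11}  ✓accept
'c' @ 2: {1,9,10,11}  ✓accept
'b' @ 3: {1,9,10,11}  ✓accept
'b' @ 4: {1,9,10,11}  ✓accept
'b' @ 5: {1,9,10,11}  ✓accept
after full input: {1,9,10,11}  (accept=1 in)

Answer: ACCEPT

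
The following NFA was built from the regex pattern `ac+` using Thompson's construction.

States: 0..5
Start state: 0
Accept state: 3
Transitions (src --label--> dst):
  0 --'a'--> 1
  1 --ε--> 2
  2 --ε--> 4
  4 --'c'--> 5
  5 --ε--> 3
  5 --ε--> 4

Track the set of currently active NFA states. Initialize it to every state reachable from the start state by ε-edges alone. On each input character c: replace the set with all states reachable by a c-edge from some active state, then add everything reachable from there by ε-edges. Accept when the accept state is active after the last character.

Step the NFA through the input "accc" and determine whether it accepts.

S₀ = ε-closure({0}) = {0}
'a' @ 1: {1,2,4}
'c' @ 2: {3,4,5}  (accept∈set)
'c' @ 3: {3,4,5}  (accept∈set)
'c' @ 4: {3,4,5}  (accept∈set)
after full input: {3,4,5}  (accept=3 in)

Answer: ACCEPT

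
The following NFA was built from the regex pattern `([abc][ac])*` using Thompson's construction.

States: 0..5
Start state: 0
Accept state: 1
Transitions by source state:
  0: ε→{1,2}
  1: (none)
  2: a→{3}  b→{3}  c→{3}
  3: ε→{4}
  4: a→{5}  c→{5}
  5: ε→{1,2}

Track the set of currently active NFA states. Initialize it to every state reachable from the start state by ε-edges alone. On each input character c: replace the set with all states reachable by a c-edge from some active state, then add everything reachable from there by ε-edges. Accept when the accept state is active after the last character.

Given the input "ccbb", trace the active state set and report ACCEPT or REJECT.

S₀ = ε-closure({0}) = {0,1,2}
'c' @ 1: {3,4}
'c' @ 2: {1,2,5}  (accept∈set)
'b' @ 3: {3,4}
'b' @ 4: {}  — dead — no transitions
after full input: {}  (accept=1 not in)

Answer: REJECT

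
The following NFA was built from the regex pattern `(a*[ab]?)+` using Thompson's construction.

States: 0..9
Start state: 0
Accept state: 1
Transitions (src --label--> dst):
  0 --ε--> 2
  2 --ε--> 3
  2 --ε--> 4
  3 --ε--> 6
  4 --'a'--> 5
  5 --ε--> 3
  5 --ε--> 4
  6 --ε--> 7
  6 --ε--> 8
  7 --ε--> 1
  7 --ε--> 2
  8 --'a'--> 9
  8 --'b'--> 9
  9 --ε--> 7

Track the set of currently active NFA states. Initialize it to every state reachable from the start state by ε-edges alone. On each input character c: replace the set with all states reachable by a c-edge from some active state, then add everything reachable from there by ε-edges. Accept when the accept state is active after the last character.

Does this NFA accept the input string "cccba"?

Answer: REJECT

Trace:
start: ε-closure({0}) = {0,1,2,3,4,6,7,8}
'c' @ 1: {}  — no active states
rest 'ccba' ignored (set empty)
end set {} — state 1 not in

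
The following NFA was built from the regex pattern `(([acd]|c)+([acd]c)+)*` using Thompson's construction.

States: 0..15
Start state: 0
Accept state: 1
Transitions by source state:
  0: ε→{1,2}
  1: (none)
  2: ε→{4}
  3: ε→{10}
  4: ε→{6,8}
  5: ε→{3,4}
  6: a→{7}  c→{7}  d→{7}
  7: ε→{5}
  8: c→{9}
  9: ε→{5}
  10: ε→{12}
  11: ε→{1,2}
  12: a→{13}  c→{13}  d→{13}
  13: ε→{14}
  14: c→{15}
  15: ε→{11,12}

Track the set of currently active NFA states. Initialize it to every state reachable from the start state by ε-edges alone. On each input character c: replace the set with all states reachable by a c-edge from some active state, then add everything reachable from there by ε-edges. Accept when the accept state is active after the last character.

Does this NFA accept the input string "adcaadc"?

Answer: ACCEPT

Trace:
initial (ε-close {0}): {0,1,2,4,6,8}
'a' @ 1: {3,4,5,6,7,8,10,12}
'd' @ 2: {3,4,5,6,7,8,10,12,13,14}
'c' @ 3: {1,2,3,4,5,6,7,8,9,10,11,12,13,14,15}  [accepting]
'a' @ 4: {3,4,5,6,7,8,10,12,13,14}
'a' @ 5: {3,4,5,6,7,8,10,12,13,14}
'd' @ 6: {3,4,5,6,7,8,10,12,13,14}
'c' @ 7: {1,2,3,4,5,6,7,8,9,10,11,12,13,14,15}  [accepting]
after full input: {1,2,3,4,5,6,7,8,9,10,11,12,13,14,15}  (accept=1 in)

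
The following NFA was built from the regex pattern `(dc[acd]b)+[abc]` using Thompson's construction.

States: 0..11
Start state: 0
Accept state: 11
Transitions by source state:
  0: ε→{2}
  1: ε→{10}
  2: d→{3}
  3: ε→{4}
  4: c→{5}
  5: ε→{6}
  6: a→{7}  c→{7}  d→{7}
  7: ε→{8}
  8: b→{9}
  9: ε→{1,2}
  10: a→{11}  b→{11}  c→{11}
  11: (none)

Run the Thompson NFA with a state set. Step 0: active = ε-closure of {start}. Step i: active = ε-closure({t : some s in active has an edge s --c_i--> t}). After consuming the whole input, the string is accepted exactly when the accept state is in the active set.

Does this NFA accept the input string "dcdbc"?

initial (ε-close {0}): {0,2}
'd' @ 1: {3,4}
'c' @ 2: {5,6}
'd' @ 3: {7,8}
'b' @ 4: {1,2,9,10}
'c' @ 5: {11}  ✓accept
final: {11}; accept 11 in set

Answer: ACCEPT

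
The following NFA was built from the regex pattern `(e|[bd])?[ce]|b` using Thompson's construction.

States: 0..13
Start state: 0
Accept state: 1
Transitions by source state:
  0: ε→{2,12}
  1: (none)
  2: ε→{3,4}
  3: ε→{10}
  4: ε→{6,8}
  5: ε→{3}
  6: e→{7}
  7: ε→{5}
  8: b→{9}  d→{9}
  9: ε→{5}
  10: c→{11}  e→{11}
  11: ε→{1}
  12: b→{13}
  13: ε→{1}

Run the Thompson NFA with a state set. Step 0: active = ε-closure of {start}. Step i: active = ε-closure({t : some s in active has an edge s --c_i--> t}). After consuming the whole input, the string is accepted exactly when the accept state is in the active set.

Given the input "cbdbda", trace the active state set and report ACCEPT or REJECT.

S₀ = ε-closure({0}) = {0,2,3,4,6,8,10,12}
'c' @ 1: {1,11}  ✓accept
'b' @ 2: {}  — no active states
rest 'dbda' ignored (set empty)
end set {} — state 1 not in

Answer: REJECT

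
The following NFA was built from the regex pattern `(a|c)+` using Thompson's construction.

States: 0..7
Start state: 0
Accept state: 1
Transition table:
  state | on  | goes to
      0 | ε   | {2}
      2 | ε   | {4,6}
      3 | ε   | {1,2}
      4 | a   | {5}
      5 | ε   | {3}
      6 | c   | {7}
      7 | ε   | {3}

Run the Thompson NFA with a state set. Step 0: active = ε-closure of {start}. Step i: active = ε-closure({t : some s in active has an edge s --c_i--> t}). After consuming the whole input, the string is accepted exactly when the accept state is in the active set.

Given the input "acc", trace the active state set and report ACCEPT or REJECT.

Answer: ACCEPT

Steps:
start: ε-closure({0}) = {0,2,4,6}
'a' @ 1: {1,2,3,4,5,6}  (accept∈set)
'c' @ 2: {1,2,3,4,6,7}  (accept∈set)
'c' @ 3: {1,2,3,4,6,7}  (accept∈set)
final: {1,2,3,4,6,7}; accept 1 in set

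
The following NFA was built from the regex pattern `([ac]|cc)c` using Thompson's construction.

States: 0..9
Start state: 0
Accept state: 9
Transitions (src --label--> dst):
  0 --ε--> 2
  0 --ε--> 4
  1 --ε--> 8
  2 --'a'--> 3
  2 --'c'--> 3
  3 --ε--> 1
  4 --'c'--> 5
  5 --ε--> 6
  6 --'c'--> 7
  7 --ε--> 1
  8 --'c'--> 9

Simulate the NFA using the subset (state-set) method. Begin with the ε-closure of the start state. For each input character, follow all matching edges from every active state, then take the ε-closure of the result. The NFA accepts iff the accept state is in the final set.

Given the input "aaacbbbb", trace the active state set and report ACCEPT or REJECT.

S₀ = ε-closure({0}) = {0,2,4}
'a' @ 1: {1,3,8}
'a' @ 2: {}  — state set empty
rest 'acbbbb' ignored (set empty)
final: {}; accept 9 not in set

Answer: REJECT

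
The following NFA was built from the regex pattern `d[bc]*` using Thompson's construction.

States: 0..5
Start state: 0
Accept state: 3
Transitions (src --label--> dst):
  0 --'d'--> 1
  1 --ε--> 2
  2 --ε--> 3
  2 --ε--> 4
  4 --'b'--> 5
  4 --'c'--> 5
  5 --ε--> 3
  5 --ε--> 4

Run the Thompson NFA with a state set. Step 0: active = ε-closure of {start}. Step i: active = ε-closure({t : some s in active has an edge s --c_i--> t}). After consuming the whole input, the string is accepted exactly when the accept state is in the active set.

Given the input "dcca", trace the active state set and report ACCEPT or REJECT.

Answer: REJECT

Steps:
initial (ε-close {0}): {0}
'd' @ 1: {1,2,3,4}  ✓accept
'c' @ 2: {3,4,5}  ✓accept
'c' @ 3: {3,4,5}  ✓accept
'a' @ 4: {}  — dead — no transitions
end set {} — state 3 not in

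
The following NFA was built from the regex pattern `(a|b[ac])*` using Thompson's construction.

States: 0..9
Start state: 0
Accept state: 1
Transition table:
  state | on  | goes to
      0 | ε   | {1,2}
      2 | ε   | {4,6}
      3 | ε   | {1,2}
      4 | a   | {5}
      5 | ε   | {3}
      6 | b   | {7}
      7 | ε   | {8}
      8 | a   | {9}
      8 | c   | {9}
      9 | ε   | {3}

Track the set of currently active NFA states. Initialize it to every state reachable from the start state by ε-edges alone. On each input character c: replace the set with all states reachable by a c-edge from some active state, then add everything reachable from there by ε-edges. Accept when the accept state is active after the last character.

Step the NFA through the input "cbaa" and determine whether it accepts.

initial (ε-close {0}): {0,1,2,4,6}
'c' @ 1: {}  — no active states
rest 'baa' ignored (set empty)
after full input: {}  (accept=1 not in)

Answer: REJECT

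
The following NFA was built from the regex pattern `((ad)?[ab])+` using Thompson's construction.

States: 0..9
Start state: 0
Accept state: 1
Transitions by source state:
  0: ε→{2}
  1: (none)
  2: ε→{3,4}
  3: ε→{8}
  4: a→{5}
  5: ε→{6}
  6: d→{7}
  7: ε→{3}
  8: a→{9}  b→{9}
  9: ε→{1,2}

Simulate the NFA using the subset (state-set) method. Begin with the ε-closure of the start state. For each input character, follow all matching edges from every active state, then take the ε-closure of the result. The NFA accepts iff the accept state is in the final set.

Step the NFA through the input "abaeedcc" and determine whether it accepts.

initial (ε-close {0}): {0,2,3,4,8}
'a' @ 1: {1,2,3,4,5,6,8,9}  ✓accept
'b' @ 2: {1,2,3,4,8,9}  ✓accept
'a' @ 3: {1,2,3,4,5,6,8,9}  ✓accept
'e' @ 4: {}  — dead — no transitions
rest 'edcc' ignored (set empty)
end set {} — state 1 not in

Answer: REJECT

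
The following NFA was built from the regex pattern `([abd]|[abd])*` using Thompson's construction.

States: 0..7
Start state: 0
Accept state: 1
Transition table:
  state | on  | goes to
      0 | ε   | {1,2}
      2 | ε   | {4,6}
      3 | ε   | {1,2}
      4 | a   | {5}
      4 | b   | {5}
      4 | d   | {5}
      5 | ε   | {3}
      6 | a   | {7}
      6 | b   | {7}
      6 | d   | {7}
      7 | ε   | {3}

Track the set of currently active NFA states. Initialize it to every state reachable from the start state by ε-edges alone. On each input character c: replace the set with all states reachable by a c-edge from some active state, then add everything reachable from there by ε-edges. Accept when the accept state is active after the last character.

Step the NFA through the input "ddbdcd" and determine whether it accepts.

initial (ε-close {0}): {0,1,2,4,6}
'd' @ 1: {1,2,3,4,5,6,7}  ✓accept
'd' @ 2: {1,2,3,4,5,6,7}  ✓accept
'b' @ 3: {1,2,3,4,5,6,7}  ✓accept
'd' @ 4: {1,2,3,4,5,6,7}  ✓accept
'c' @ 5: {}  — state set empty
rest 'd' ignored (set empty)
end set {} — state 1 not in

Answer: REJECT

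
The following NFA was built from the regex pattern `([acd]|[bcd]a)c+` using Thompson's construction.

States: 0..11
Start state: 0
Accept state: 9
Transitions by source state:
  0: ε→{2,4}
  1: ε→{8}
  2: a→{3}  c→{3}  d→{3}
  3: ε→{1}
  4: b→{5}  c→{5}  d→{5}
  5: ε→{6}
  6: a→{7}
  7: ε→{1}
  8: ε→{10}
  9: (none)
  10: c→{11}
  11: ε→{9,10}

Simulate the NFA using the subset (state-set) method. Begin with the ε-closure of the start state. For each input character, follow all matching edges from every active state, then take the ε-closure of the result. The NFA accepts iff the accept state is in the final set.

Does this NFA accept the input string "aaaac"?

Answer: REJECT

Derivation:
S₀ = ε-closure({0}) = {0,2,4}
'a' @ 1: {1,3,8,10}
'a' @ 2: {}  — state set empty
rest 'aac' ignored (set empty)
after full input: {}  (accept=9 not in)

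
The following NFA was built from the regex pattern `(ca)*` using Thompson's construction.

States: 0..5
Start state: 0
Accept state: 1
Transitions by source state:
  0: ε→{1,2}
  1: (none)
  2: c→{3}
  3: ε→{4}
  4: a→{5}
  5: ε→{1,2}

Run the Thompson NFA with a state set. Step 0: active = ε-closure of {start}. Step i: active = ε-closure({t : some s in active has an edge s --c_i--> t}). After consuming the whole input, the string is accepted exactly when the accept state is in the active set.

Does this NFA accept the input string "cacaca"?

Answer: ACCEPT

Trace:
start: ε-closure({0}) = {0,1,2}
'c' @ 1: {3,4}
'a' @ 2: {1,2,5}  ✓accept
'c' @ 3: {3,4}
'a' @ 4: {1,2,5}  ✓accept
'c' @ 5: {3,4}
'a' @ 6: {1,2,5}  ✓accept
after full input: {1,2,5}  (accept=1 in)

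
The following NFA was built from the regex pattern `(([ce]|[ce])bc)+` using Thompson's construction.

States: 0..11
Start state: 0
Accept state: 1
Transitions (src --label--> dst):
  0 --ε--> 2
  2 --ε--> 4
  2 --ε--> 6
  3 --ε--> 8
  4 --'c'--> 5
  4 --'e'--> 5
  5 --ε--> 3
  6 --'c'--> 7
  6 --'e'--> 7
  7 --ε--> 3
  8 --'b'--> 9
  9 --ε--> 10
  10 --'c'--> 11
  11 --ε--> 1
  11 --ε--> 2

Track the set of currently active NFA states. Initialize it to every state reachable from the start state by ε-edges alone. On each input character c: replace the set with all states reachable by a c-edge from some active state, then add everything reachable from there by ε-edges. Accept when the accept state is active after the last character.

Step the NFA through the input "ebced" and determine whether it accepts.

Answer: REJECT

Derivation:
start: ε-closure({0}) = {0,2,4,6}
'e' @ 1: {3,5,7,8}
'b' @ 2: {9,10}
'c' @ 3: {1,2,4,6,11}  (accept∈set)
'e' @ 4: {3,5,7,8}
'd' @ 5: {}  — dead — no transitions
after full input: {}  (accept=1 not in)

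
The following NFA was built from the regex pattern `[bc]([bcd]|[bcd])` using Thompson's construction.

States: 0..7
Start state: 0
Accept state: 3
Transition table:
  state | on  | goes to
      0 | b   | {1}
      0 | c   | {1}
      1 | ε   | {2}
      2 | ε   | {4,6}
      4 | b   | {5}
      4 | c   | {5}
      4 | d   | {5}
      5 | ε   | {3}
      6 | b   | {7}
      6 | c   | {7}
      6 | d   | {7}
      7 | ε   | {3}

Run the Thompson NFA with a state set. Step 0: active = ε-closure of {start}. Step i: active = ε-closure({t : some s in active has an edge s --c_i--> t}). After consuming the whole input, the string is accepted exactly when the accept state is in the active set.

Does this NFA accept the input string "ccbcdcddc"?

initial (ε-close {0}): {0}
'c' @ 1: {1,2,4,6}
'c' @ 2: {3,5,7}  ✓accept
'b' @ 3: {}  — no active states
rest 'cdcddc' ignored (set empty)
end set {} — state 3 not in

Answer: REJECT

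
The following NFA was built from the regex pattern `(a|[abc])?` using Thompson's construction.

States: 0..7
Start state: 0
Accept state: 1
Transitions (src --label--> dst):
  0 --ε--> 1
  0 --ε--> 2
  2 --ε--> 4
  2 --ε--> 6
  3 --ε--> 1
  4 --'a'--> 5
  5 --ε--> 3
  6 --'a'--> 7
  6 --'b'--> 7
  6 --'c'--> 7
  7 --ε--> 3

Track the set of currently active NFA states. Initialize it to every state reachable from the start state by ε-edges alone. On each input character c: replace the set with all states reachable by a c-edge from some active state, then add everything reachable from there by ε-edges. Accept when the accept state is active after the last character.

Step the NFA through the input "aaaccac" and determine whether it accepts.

initial (ε-close {0}): {0,1,2,4,6}
'a' @ 1: {1,3,5,7}  (accept∈set)
'a' @ 2: {}  — no active states
rest 'accac' ignored (set empty)
final: {}; accept 1 not in set

Answer: REJECT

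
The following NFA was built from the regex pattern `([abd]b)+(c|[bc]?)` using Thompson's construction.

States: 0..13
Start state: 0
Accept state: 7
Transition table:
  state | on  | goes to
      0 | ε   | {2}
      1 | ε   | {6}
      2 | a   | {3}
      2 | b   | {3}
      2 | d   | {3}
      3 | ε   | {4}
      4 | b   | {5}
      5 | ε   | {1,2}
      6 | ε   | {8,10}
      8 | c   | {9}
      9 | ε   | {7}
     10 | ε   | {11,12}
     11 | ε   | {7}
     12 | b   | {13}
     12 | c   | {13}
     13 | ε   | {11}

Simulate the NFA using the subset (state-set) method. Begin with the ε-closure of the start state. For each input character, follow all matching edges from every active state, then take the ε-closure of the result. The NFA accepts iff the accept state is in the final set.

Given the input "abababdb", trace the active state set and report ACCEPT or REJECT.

Answer: ACCEPT

Steps:
initial (ε-close {0}): {0,2}
'a' @ 1: {3,4}
'b' @ 2: {1,2,5,6,7,8,10,11,12}  (accept∈set)
'a' @ 3: {3,4}
'b' @ 4: {1,2,5,6,7,8,10,11,12}  (accept∈set)
'a' @ 5: {3,4}
'b' @ 6: {1,2,5,6,7,8,10,11,12}  (accept∈set)
'd' @ 7: {3,4}
'b' @ 8: {1,2,5,6,7,8,10,11,12}  (accept∈set)
final: {1,2,5,6,7,8,10,11,12}; accept 7 in set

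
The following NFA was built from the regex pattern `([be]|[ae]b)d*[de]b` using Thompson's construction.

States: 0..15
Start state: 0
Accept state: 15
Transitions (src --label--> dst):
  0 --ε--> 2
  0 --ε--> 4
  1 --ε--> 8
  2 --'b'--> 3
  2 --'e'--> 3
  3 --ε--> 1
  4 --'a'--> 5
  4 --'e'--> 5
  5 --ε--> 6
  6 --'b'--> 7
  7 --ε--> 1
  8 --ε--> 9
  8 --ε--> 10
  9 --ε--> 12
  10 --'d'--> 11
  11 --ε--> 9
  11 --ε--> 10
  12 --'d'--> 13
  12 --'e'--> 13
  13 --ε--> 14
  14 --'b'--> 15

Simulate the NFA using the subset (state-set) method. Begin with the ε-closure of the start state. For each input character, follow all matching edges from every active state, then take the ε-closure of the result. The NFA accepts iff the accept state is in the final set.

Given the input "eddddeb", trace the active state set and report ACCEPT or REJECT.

Answer: ACCEPT

Trace:
start: ε-closure({0}) = {0,2,4}
'e' @ 1: {1,3,5,6,8,9,10,12}
'd' @ 2: {9,10,11,12,13,14}
'd' @ 3: {9,10,11,12,13,14}
'd' @ 4: {9,10,11,12,13,14}
'd' @ 5: {9,10,11,12,13,14}
'e' @ 6: {13,14}
'b' @ 7: {15}  (accept∈set)
final: {15}; accept 15 in set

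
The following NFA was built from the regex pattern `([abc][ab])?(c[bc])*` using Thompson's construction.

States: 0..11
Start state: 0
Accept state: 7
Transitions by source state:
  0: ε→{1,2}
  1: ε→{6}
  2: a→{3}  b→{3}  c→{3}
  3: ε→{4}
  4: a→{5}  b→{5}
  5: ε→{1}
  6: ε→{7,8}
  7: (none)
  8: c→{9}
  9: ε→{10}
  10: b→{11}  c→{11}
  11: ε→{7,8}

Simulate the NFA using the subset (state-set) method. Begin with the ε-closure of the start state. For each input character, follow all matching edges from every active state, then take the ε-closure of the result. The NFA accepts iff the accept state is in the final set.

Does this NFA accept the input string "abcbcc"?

Answer: ACCEPT

Derivation:
S₀ = ε-closure({0}) = {0,1,2,6,7,8}
'a' @ 1: {3,4}
'b' @ 2: {1,5,6,7,8}  (accept∈set)
'c' @ 3: {9,10}
'b' @ 4: {7,8,11}  (accept∈set)
'c' @ 5: {9,10}
'c' @ 6: {7,8,11}  (accept∈set)
end set {7,8,11} — state 7 in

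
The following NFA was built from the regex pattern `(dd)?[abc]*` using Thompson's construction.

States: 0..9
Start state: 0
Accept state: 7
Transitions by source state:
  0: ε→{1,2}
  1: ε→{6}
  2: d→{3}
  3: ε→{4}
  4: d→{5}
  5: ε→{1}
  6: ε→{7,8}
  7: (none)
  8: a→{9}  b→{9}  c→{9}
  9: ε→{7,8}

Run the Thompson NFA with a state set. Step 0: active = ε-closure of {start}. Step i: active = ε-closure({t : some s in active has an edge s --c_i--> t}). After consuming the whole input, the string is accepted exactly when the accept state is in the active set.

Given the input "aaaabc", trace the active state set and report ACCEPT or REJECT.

initial (ε-close {0}): {0,1,2,6,7,8}
'a' @ 1: {7,8,9}  (accept∈set)
'a' @ 2: {7,8,9}  (accept∈set)
'a' @ 3: {7,8,9}  (accept∈set)
'a' @ 4: {7,8,9}  (accept∈set)
'b' @ 5: {7,8,9}  (accept∈set)
'c' @ 6: {7,8,9}  (accept∈set)
end set {7,8,9} — state 7 in

Answer: ACCEPT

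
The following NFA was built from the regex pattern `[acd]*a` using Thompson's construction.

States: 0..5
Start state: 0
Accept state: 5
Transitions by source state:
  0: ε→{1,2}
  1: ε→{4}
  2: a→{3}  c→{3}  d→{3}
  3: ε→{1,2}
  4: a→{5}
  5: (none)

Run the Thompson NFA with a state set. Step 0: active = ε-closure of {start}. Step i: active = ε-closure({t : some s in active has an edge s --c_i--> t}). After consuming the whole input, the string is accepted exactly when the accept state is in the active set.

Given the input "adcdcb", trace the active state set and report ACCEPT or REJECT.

initial (ε-close {0}): {0,1,2,4}
'a' @ 1: {1,2,3,4,5}  [accepting]
'd' @ 2: {1,2,3,4}
'c' @ 3: {1,2,3,4}
'd' @ 4: {1,2,3,4}
'c' @ 5: {1,2,3,4}
'b' @ 6: {}  — no active states
final: {}; accept 5 not in set

Answer: REJECT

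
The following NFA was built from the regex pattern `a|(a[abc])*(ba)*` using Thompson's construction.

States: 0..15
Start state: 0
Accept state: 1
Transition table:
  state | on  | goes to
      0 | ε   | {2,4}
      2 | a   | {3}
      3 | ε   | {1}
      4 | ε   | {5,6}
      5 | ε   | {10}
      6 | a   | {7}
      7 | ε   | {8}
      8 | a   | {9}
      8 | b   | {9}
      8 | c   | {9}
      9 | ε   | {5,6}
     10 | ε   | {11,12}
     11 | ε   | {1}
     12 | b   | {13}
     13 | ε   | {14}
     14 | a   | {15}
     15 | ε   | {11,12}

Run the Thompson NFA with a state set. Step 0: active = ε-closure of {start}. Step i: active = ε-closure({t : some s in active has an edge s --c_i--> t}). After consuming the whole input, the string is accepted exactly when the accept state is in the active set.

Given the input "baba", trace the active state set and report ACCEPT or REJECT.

Answer: ACCEPT

Trace:
start: ε-closure({0}) = {0,1,2,4,5,6,10,11,12}
'b' @ 1: {13,14}
'a' @ 2: {1,11,12,15}  ✓accept
'b' @ 3: {13,14}
'a' @ 4: {1,11,12,15}  ✓accept
end set {1,11,12,15} — state 1 in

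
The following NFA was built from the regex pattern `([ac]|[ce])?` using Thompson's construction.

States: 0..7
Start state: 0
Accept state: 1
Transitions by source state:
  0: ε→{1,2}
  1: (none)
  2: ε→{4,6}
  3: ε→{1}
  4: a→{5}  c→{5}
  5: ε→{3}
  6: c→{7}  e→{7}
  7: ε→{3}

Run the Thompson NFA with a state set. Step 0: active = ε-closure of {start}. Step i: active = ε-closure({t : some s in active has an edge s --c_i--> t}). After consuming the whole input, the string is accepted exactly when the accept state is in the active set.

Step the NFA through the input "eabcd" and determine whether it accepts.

Answer: REJECT

Steps:
S₀ = ε-closure({0}) = {0,1,2,4,6}
'e' @ 1: {1,3,7}  (accept∈set)
'a' @ 2: {}  — no active states
rest 'bcd' ignored (set empty)
after full input: {}  (accept=1 not in)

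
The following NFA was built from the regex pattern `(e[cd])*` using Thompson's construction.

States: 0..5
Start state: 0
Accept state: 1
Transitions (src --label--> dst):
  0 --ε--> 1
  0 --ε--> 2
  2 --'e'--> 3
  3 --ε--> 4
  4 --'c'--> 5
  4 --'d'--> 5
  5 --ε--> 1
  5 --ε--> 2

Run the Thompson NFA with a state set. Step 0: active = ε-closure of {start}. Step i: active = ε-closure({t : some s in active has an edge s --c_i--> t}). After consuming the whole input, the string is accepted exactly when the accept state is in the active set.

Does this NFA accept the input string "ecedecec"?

Answer: ACCEPT

Steps:
S₀ = ε-closure({0}) = {0,1,2}
'e' @ 1: {3,4}
'c' @ 2: {1,2,5}  ✓accept
'e' @ 3: {3,4}
'd' @ 4: {1,2,5}  ✓accept
'e' @ 5: {3,4}
'c' @ 6: {1,2,5}  ✓accept
'e' @ 7: {3,4}
'c' @ 8: {1,2,5}  ✓accept
end set {1,2,5} — state 1 in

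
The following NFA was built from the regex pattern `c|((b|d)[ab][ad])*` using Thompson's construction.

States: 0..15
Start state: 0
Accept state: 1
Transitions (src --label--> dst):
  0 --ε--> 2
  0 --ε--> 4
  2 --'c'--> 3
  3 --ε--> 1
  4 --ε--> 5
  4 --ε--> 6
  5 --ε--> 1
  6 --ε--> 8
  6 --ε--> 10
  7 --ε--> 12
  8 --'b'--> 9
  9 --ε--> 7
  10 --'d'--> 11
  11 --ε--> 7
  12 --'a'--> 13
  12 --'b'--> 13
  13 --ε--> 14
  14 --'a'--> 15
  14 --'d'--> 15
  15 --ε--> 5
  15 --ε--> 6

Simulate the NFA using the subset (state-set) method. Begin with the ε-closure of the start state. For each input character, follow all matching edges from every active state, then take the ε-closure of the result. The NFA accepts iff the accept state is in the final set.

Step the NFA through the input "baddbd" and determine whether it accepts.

S₀ = ε-closure({0}) = {0,1,2,4,5,6,8,10}
'b' @ 1: {7,9,12}
'a' @ 2: {13,14}
'd' @ 3: {1,5,6,8,10,15}  (accept∈set)
'd' @ 4: {7,11,12}
'b' @ 5: {13,14}
'd' @ 6: {1,5,6,8,10,15}  (accept∈set)
after full input: {1,5,6,8,10,15}  (accept=1 in)

Answer: ACCEPT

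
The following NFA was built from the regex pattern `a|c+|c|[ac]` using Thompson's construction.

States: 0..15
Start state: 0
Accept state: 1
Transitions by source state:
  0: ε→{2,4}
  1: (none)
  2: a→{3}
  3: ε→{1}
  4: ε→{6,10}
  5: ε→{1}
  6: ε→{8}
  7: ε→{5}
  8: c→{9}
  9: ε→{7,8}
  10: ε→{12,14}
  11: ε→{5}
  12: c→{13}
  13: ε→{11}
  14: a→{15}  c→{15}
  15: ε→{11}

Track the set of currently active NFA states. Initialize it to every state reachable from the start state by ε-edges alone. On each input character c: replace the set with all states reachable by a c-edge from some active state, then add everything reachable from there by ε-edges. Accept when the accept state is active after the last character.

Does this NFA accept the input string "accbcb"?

S₀ = ε-closure({0}) = {0,2,4,6,8,10,12,14}
'a' @ 1: {1,3,5,11,15}  [accepting]
'c' @ 2: {}  — state set empty
rest 'cbcb' ignored (set empty)
final: {}; accept 1 not in set

Answer: REJECT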